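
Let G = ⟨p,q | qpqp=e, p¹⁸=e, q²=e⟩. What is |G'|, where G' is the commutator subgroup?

G' = [G, G] is generated by all commutators. The generator-pair commutators are: [p, q] = p².
The subgroup they normally generate is {e, p², p⁴, p⁶, p⁸, p¹⁰, p¹², p¹⁴, p¹⁶}, of order 9.
Check: |G/G'| = 36/9 = 4 is the order of the abelianisation.

Answer: 9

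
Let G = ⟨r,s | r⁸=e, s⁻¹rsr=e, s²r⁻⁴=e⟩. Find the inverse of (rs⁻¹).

The order of (rs⁻¹) is 4 (smallest k with (rs⁻¹)ᵏ = e), so (rs⁻¹)⁻¹ = (rs⁻¹)³ = rs.
Check: (rs⁻¹) · (rs) → (rs⁻¹) · r = s⁻¹;   (s⁻¹) · s = e, giving e as required.

Answer: rs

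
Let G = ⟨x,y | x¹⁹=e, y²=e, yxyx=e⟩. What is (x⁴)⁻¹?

The order of (x⁴) is 19 (smallest k with (x⁴)ᵏ = e), so (x⁴)⁻¹ = (x⁴)¹⁸ = x¹⁵.
Check: (x⁴) · (x¹⁵) → (x⁴) · x¹⁵ = e, giving e as required.

Answer: x¹⁵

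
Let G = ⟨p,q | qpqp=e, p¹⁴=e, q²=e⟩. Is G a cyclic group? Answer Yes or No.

Every cyclic group is abelian. But p·q = pq while q·p = p¹³q, so p·q ≠ q·p and G is not abelian. Hence G is not cyclic.

Answer: No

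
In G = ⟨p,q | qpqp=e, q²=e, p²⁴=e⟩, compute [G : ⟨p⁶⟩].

First find ord(p⁶) by computing successive powers:
  (p⁶)¹ = p⁶, (p⁶)² = p¹², (p⁶)³ = p¹⁸, (p⁶)⁴ = e.
So |⟨p⁶⟩| = ord(p⁶) = 4. With |G| = 48, by Lagrange [G : ⟨p⁶⟩] = 48/4 = 12.

Answer: 12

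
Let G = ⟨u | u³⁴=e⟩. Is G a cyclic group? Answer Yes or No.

|G| = 34. The element u has order 34 (its powers give 34 distinct elements), so ⟨u⟩ = G and G is cyclic.

Answer: Yes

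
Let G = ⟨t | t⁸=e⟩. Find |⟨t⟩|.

|⟨t⟩| equals the order of t. Compute successive powers until reaching e:
  t¹ = t, t² = t², t³ = t³, t⁴ = t⁴, t⁵ = t⁵, t⁶ = t⁶, t⁷ = t⁷, t⁸ = e.
The smallest positive k with tᵏ = e is 8, so |⟨t⟩| = 8.

Answer: 8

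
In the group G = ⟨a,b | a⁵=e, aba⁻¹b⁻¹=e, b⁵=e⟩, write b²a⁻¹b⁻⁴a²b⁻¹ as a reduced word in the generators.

Multiply left to right, reducing at each step:
  (b²) · a⁻¹ = a⁴b²
  (a⁴b²) · b⁻⁴ = a⁴b³
  (a⁴b³) · a² = ab³
  (ab³) · b⁻¹ = ab²

Answer: ab²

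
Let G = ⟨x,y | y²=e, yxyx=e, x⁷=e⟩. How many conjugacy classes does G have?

The conjugacy classes (representative and size) are:
  [e] (size 1), [x⁶] (size 2), [x⁵] (size 2), [x⁴] (size 2), [xy] (size 7).
Class equation: 1 + 2 + 2 + 2 + 7 = 14 = |G|. So G has 5 conjugacy classes.

Answer: 5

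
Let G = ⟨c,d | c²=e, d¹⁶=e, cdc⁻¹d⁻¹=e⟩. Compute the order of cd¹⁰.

Compute successive powers until reaching e:
  (cd¹⁰)¹ = cd¹⁰, (cd¹⁰)² = d⁴, (cd¹⁰)³ = cd¹⁴, (cd¹⁰)⁴ = d⁸, (cd¹⁰)⁵ = cd², (cd¹⁰)⁶ = d¹², (cd¹⁰)⁷ = cd⁶, (cd¹⁰)⁸ = e.
The smallest positive k with (cd¹⁰)ᵏ = e is 8.

Answer: 8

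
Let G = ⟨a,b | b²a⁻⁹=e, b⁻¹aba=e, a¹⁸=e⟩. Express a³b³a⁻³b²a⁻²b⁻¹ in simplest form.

Multiply left to right, reducing at each step:
  (a³) · b³ = a³b⁻¹
  (a³b⁻¹) · a⁻³ = a⁶b⁻¹
  (a⁶b⁻¹) · b² = a⁶b
  (a⁶b) · a⁻² = a⁸b
  (a⁸b) · b⁻¹ = a⁸

Answer: a⁸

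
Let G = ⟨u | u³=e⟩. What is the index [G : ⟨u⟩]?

First find ord(u) by computing successive powers:
  u¹ = u, u² = u², u³ = e.
So |⟨u⟩| = ord(u) = 3. With |G| = 3, by Lagrange [G : ⟨u⟩] = 3/3 = 1.

Answer: 1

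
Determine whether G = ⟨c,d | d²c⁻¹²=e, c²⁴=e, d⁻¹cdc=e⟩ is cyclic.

Every cyclic group is abelian. But c·d = cd while d·c = c¹¹d⁻¹, so c·d ≠ d·c and G is not abelian. Hence G is not cyclic.

Answer: No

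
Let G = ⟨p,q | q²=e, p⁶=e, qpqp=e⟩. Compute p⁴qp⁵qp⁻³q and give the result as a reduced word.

Multiply left to right, reducing at each step:
  (p⁴) · q = p⁴q
  (p⁴q) · p⁵ = p⁵q
  (p⁵q) · q = p⁵
  (p⁵) · p⁻³ = p²
  (p²) · q = p²q

Answer: p²q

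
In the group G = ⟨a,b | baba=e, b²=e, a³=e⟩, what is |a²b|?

Compute successive powers until reaching e:
  (a²b)¹ = a²b, (a²b)² = e.
The smallest positive k with (a²b)ᵏ = e is 2.

Answer: 2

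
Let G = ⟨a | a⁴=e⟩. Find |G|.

G is generated by a single element, so G is cyclic. The relator gives a⁴ = e and no smaller power is forced to be e, so the 4 powers {a, e, a², a³} are distinct. Hence |G| = 4.

Answer: 4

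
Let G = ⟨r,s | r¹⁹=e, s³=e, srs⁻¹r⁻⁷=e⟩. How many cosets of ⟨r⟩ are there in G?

First find ord(r) by computing successive powers:
  r¹ = r, r² = r², r³ = r³, r⁴ = r⁴, r⁵ = r⁵, r⁶ = r⁶, r⁷ = r⁷, r⁸ = r⁸, r⁹ = r⁹, r¹⁰ = r¹⁰, r¹¹ = r¹¹, r¹² = r¹², r¹³ = r¹³, r¹⁴ = r¹⁴, r¹⁵ = r¹⁵, r¹⁶ = r¹⁶, r¹⁷ = r¹⁷, r¹⁸ = r¹⁸, r¹⁹ = e.
So |⟨r⟩| = ord(r) = 19. With |G| = 57, by Lagrange [G : ⟨r⟩] = 57/19 = 3.

Answer: 3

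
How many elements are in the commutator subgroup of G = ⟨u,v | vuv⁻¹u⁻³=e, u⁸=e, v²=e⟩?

G' = [G, G] is generated by all commutators. The generator-pair commutators are: [u, v] = u⁶.
The subgroup they normally generate is {e, u², u⁴, u⁶}, of order 4.
Check: |G/G'| = 16/4 = 4 is the order of the abelianisation.

Answer: 4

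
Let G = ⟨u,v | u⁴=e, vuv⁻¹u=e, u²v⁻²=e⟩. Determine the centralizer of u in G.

⟨u⟩ ⊆ C_G(u) since powers of u commute with u; so |C_G(u)| ≥ |⟨u⟩| = 4.
By orbit–stabilizer, |C_G(u)| = |G| / |conj. class of u| = 8 / 2 = 4.
The 4 elements commuting with u are {e, u, u², u³}.

Answer: {e, u, u², u³}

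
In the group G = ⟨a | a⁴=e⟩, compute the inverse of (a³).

The order of (a³) is 4 (smallest k with (a³)ᵏ = e), so (a³)⁻¹ = (a³)³ = a.
Check: (a³) · a → (a³) · a = e, giving e as required.

Answer: a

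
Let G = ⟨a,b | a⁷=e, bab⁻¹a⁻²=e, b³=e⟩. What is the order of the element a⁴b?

Compute successive powers until reaching e:
  (a⁴b)¹ = a⁴b, (a⁴b)² = a⁵b², (a⁴b)³ = e.
The smallest positive k with (a⁴b)ᵏ = e is 3.

Answer: 3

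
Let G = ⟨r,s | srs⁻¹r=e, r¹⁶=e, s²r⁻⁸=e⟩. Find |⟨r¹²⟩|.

|⟨r¹²⟩| equals the order of r¹². Compute successive powers until reaching e:
  (r¹²)¹ = r¹², (r¹²)² = r⁸, (r¹²)³ = r⁴, (r¹²)⁴ = e.
The smallest positive k with (r¹²)ᵏ = e is 4, so |⟨r¹²⟩| = 4.

Answer: 4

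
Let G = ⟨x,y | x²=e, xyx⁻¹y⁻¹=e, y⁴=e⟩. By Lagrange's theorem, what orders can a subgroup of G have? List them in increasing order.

|G| = 8 = 2³. By Lagrange's theorem the order of any subgroup divides 8; the divisors of 8 are 1, 2, 4, 8.

Answer: 1, 2, 4, 8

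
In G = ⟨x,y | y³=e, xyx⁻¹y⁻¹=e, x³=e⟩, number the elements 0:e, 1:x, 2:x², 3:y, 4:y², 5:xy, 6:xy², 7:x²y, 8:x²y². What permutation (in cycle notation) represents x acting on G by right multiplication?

(0 1 2)(3 5 7)(4 6 8)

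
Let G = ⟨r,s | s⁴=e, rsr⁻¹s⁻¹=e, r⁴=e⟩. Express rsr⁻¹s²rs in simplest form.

Multiply left to right, reducing at each step:
  r · s = rs
  (rs) · r⁻¹ = s
  s · s² = s³
  (s³) · r = rs³
  (rs³) · s = r

Answer: r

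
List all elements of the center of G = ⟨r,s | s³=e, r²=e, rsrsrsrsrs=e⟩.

An element z ∈ Z(G) iff z commutes with every generator.
For example e is central: e·r = r = r·e; e·s = s = s·e.
Whereas r ∉ Z(G) since r·s = rs ≠ sr = s·r.
Checking each of the 60 elements this way gives Z(G) = {e}, of order 1.

Answer: {e}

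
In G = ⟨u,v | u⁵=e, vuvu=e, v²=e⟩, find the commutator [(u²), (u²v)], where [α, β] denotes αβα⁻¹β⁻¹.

[(u²), (u²v)] = (u²)·(u²v)·(u²)⁻¹·(u²v)⁻¹.
  (u²) · (u²v) = u⁴v
  (u⁴v) · (u³) = uv
  (uv) · (u²v) = u⁴

Answer: u⁴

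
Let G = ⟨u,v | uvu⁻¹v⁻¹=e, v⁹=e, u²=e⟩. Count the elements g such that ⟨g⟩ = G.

G is cyclic of order 18. An element generates G iff its order is 18, and a cyclic group of order 18 has exactly φ(18) = 6 such elements.

Answer: 6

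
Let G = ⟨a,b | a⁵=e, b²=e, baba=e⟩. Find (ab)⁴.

Compute successive powers of (ab), reducing at each step:
  (ab)²: (ab) · a = b;   b · b = e
  (ab)³: e · a = a;   a · b = ab
  (ab)⁴: (ab) · a = b;   b · b = e

Answer: e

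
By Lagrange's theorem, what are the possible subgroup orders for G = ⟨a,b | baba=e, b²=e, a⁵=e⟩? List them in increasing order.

|G| = 10 = 2 · 5. By Lagrange's theorem the order of any subgroup divides 10; the divisors of 10 are 1, 2, 5, 10.

Answer: 1, 2, 5, 10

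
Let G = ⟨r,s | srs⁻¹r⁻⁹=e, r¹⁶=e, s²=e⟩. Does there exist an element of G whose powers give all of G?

Every cyclic group is abelian. But r·s = rs while s·r = r⁹s, so r·s ≠ s·r and G is not abelian. Hence G is not cyclic.

Answer: No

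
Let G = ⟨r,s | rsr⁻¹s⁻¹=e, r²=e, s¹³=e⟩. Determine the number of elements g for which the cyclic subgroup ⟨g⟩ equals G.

G is cyclic of order 26. An element generates G iff its order is 26, and a cyclic group of order 26 has exactly φ(26) = 12 such elements.

Answer: 12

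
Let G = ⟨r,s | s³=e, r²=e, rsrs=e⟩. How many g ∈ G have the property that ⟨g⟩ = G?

⟨g⟩ = G would require ord(g) = |G| = 6, but the maximum element order in G is 3 < 6. So G is not cyclic and no single element generates it: the count is 0.

Answer: 0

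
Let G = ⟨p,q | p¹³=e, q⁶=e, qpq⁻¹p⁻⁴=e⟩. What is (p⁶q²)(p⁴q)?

Compute (p⁶q²) · (p⁴q) by multiplying left to right and reducing via the relations at each step:
  (p⁶q²) · p⁴ = p⁵q²
  (p⁵q²) · q = p⁵q³

Answer: p⁵q³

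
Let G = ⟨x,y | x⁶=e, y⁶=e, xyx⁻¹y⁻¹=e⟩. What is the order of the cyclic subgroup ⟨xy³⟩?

|⟨xy³⟩| equals the order of xy³. Compute successive powers until reaching e:
  (xy³)¹ = xy³, (xy³)² = x², (xy³)³ = x³y³, (xy³)⁴ = x⁴, (xy³)⁵ = x⁵y³, (xy³)⁶ = e.
The smallest positive k with (xy³)ᵏ = e is 6, so |⟨xy³⟩| = 6.

Answer: 6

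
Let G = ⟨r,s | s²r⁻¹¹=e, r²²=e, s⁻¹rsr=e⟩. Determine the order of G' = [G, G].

G' = [G, G] is generated by all commutators. The generator-pair commutators are: [r, s] = r².
The subgroup they normally generate is {e, r², r⁴, r⁶, r⁸, r¹⁰, r¹², r¹⁴, r¹⁶, r¹⁸, r²⁰}, of order 11.
Check: |G/G'| = 44/11 = 4 is the order of the abelianisation.

Answer: 11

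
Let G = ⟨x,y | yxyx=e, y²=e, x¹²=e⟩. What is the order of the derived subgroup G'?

G' = [G, G] is generated by all commutators. The generator-pair commutators are: [x, y] = x².
The subgroup they normally generate is {e, x², x⁴, x⁶, x⁸, x¹⁰}, of order 6.
Check: |G/G'| = 24/6 = 4 is the order of the abelianisation.

Answer: 6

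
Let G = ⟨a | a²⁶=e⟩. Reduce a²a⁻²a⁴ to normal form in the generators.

Multiply left to right, reducing at each step:
  (a²) · a⁻² = e
  e · a⁴ = a⁴

Answer: a⁴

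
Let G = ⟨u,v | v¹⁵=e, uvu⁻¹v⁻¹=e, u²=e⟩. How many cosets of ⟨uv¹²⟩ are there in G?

First find ord(uv¹²) by computing successive powers:
  (uv¹²)¹ = uv¹², (uv¹²)² = v⁹, (uv¹²)³ = uv⁶, (uv¹²)⁴ = v³, (uv¹²)⁵ = u, (uv¹²)⁶ = v¹², (uv¹²)⁷ = uv⁹, (uv¹²)⁸ = v⁶, (uv¹²)⁹ = uv³, (uv¹²)¹⁰ = e.
So |⟨uv¹²⟩| = ord(uv¹²) = 10. With |G| = 30, by Lagrange [G : ⟨uv¹²⟩] = 30/10 = 3.

Answer: 3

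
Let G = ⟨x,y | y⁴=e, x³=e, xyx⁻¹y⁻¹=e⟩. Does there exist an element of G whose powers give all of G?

|G| = 12. The element xy has order 12 (its powers give 12 distinct elements), so ⟨xy⟩ = G and G is cyclic.

Answer: Yes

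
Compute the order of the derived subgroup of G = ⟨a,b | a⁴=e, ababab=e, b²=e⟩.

G' = [G, G] is generated by all commutators. The generator-pair commutators are: [a, b] = a²ba.
The subgroup they normally generate is {e, a², ab, ba³, a²ba, a³b, a²ba³, ba, aba², ba²b, a²ba²b, a³ba²}, of order 12.
Check: |G/G'| = 24/12 = 2 is the order of the abelianisation.

Answer: 12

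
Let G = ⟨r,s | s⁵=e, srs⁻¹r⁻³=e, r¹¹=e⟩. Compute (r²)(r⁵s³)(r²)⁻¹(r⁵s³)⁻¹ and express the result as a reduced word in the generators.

[(r²), (r⁵s³)] = (r²)·(r⁵s³)·(r²)⁻¹·(r⁵s³)⁻¹.
  (r²) · (r⁵s³) = r⁷s³
  (r⁷s³) · (r⁹) = r⁸s³
  (r⁸s³) · (r¹⁰s²) = r³

Answer: r³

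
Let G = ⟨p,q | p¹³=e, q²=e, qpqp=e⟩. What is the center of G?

An element z ∈ Z(G) iff z commutes with every generator.
For example e is central: e·p = p = p·e; e·q = q = q·e.
Whereas p ∉ Z(G) since p·q = pq ≠ p¹²q = q·p.
Checking each of the 26 elements this way gives Z(G) = {e}, of order 1.

Answer: {e}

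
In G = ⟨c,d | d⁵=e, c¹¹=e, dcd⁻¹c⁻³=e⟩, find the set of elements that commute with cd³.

⟨cd³⟩ ⊆ C_G(cd³) since powers of cd³ commute with cd³; so |C_G(cd³)| ≥ |⟨cd³⟩| = 5.
By orbit–stabilizer, |C_G(cd³)| = |G| / |conj. class of cd³| = 55 / 11 = 5.
The 5 elements commuting with cd³ are {e, cd³, c²d², c⁶d, c⁹d⁴}.

Answer: {e, cd³, c²d², c⁶d, c⁹d⁴}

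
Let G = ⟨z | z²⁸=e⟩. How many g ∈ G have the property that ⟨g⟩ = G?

G is cyclic of order 28. An element generates G iff its order is 28, and a cyclic group of order 28 has exactly φ(28) = 12 such elements.

Answer: 12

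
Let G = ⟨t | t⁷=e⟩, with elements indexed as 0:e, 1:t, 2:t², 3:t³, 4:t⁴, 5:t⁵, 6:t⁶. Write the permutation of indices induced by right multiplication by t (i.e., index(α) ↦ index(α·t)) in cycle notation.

(0 1 2 3 4 5 6)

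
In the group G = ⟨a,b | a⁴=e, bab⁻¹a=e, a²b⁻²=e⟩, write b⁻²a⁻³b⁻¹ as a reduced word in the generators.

Multiply left to right, reducing at each step:
  (a²) · a⁻³ = a³
  (a³) · b⁻¹ = ab

Answer: ab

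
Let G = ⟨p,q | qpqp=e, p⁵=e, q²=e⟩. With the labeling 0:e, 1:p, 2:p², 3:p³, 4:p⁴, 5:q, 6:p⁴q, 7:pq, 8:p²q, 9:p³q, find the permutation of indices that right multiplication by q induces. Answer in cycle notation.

(0 5)(1 7)(2 8)(3 9)(4 6)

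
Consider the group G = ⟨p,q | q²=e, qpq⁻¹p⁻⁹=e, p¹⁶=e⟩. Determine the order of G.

Enumerate words in the generators, reducing via the relations: the distinct elements are
  {e, p, q, pq, p², p³, p⁴, p⁵, p⁶, p⁷, p⁸, p⁹, p²q, p³q, p¹², p¹³, p¹¹, p¹⁰, p¹⁴, p¹⁵, p⁴q, p⁵q, p⁶q, p⁷q, p⁸q, p⁹q, p¹²q, p¹³q, p¹¹q, p¹⁰q, p¹⁴q, p¹⁵q}.
No further products give new elements, so |G| = 32.

Answer: 32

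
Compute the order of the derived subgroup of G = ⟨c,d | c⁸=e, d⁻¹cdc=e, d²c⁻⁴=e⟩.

G' = [G, G] is generated by all commutators. The generator-pair commutators are: [c, d] = c².
The subgroup they normally generate is {e, c², c⁴, c⁶}, of order 4.
Check: |G/G'| = 16/4 = 4 is the order of the abelianisation.

Answer: 4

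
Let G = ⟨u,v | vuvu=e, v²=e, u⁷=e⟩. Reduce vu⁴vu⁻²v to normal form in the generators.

Multiply left to right, reducing at each step:
  v · u⁴ = u³v
  (u³v) · v = u³
  (u³) · u⁻² = u
  u · v = uv

Answer: uv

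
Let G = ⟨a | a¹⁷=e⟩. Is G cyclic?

|G| = 17. The element a has order 17 (its powers give 17 distinct elements), so ⟨a⟩ = G and G is cyclic.

Answer: Yes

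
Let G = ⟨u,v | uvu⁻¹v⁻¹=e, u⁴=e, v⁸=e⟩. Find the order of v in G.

Compute successive powers until reaching e:
  v¹ = v, v² = v², v³ = v³, v⁴ = v⁴, v⁵ = v⁵, v⁶ = v⁶, v⁷ = v⁷, v⁸ = e.
The smallest positive k with vᵏ = e is 8.

Answer: 8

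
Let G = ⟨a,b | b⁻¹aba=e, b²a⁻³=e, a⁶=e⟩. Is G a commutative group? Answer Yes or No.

a·b = ab but b·a = a²b⁻¹, so a·b ≠ b·a and G is not abelian.

Answer: No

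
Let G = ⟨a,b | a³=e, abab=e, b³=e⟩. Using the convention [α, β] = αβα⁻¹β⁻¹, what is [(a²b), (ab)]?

[(a²b), (ab)] = (a²b)·(ab)·(a²b)⁻¹·(ab)⁻¹.
  (a²b) · (ab) = a
  a · (b²a) = ab²a
  (ab²a) · (ab) = a²b²

Answer: a²b²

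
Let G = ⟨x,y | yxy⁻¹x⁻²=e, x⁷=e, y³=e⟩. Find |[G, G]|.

G' = [G, G] is generated by all commutators. The generator-pair commutators are: [x, y] = x⁶.
The subgroup they normally generate is {e, x, x², x³, x⁴, x⁵, x⁶}, of order 7.
Check: |G/G'| = 21/7 = 3 is the order of the abelianisation.

Answer: 7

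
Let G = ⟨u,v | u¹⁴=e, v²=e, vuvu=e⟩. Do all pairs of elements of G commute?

u·v = uv but v·u = u¹³v, so u·v ≠ v·u and G is not abelian.

Answer: No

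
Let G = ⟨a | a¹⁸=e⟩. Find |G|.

G is generated by a single element, so G is cyclic. The relator gives a¹⁸ = e and no smaller power is forced to be e, so the 18 powers {a, e, a², a³, a⁴, a⁵, a⁶, a⁷, a⁸, a⁹, a¹², a¹³, a¹¹, a¹⁰, a¹⁴, a¹⁵, a¹⁶, a¹⁷} are distinct. Hence |G| = 18.

Answer: 18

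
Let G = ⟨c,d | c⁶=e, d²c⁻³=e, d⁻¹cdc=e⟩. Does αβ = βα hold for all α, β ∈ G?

c·d = cd but d·c = c²d⁻¹, so c·d ≠ d·c and G is not abelian.

Answer: No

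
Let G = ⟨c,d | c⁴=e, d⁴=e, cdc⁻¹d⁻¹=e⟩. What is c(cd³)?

Compute c · (cd³) by multiplying left to right and reducing via the relations at each step:
  c · c = c²
  (c²) · d³ = c²d³

Answer: c²d³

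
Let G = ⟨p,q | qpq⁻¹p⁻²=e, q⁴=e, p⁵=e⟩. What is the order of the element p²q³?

Compute successive powers until reaching e:
  (p²q³)¹ = p²q³, (p²q³)² = p³q², (p²q³)³ = pq, (p²q³)⁴ = e.
The smallest positive k with (p²q³)ᵏ = e is 4.

Answer: 4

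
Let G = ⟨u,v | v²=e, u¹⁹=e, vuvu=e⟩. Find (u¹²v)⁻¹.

The order of (u¹²v) is 2 (smallest k with (u¹²v)ᵏ = e), so (u¹²v)⁻¹ = (u¹²v)¹ = u¹²v.
Check: (u¹²v) · (u¹²v) → (u¹²v) · u¹² = v;   v · v = e, giving e as required.

Answer: u¹²v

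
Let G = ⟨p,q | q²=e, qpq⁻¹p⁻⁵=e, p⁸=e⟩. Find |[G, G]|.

G' = [G, G] is generated by all commutators. The generator-pair commutators are: [p, q] = p⁴.
The subgroup they normally generate is {e, p⁴}, of order 2.
Check: |G/G'| = 16/2 = 8 is the order of the abelianisation.

Answer: 2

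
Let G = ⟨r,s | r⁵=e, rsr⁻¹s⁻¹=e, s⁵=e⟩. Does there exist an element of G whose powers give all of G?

|G| = 25, but the maximum element order in G is 5 < 25. No single element generates all of G, so G is not cyclic.

Answer: No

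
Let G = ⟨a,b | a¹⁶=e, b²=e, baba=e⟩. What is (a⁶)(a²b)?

Compute (a⁶) · (a²b) by multiplying left to right and reducing via the relations at each step:
  (a⁶) · a² = a⁸
  (a⁸) · b = a⁸b

Answer: a⁸b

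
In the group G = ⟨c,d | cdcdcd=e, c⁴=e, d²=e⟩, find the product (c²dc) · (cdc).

Compute (c²dc) · (cdc) by multiplying left to right and reducing via the relations at each step:
  (c²dc) · c = c²dc²
  (c²dc²) · d = c²dc²d
  (c²dc²d) · c = cdc²d

Answer: cdc²d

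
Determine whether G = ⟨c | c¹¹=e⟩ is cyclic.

|G| = 11. The element c has order 11 (its powers give 11 distinct elements), so ⟨c⟩ = G and G is cyclic.

Answer: Yes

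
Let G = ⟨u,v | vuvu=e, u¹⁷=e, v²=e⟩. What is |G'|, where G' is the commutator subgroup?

G' = [G, G] is generated by all commutators. The generator-pair commutators are: [u, v] = u².
The subgroup they normally generate is {e, u, u², u³, u⁴, u⁵, u⁶, u⁷, u⁸, u⁹, u¹⁰, u¹¹, u¹², u¹³, u¹⁴, u¹⁵, u¹⁶}, of order 17.
Check: |G/G'| = 34/17 = 2 is the order of the abelianisation.

Answer: 17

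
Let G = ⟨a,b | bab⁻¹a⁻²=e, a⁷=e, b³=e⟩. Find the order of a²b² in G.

Compute successive powers until reaching e:
  (a²b²)¹ = a²b², (a²b²)² = a³b, (a²b²)³ = e.
The smallest positive k with (a²b²)ᵏ = e is 3.

Answer: 3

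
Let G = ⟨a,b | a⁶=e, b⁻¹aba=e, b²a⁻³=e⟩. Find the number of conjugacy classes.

The conjugacy classes (representative and size) are:
  [e] (size 1), [a] (size 2), [a²] (size 2), [a³] (size 1), [ab⁻¹] (size 3), [a²b⁻¹] (size 3).
Class equation: 1 + 2 + 2 + 1 + 3 + 3 = 12 = |G|. So G has 6 conjugacy classes.

Answer: 6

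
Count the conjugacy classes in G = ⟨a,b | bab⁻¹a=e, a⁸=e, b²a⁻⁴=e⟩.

The conjugacy classes (representative and size) are:
  [e] (size 1), [a⁷] (size 2), [a²] (size 2), [a⁵] (size 2), [a⁴] (size 1), [a²b⁻¹] (size 4), [a³b] (size 4).
Class equation: 1 + 2 + 2 + 2 + 1 + 4 + 4 = 16 = |G|. So G has 7 conjugacy classes.

Answer: 7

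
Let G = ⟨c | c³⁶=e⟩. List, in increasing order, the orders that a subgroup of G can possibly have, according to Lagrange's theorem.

|G| = 36 = 2² · 3². By Lagrange's theorem the order of any subgroup divides 36; the divisors of 36 are 1, 2, 3, 4, 6, 9, 12, 18, 36.

Answer: 1, 2, 3, 4, 6, 9, 12, 18, 36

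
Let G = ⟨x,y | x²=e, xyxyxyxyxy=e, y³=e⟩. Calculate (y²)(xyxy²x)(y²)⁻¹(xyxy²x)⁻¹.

[(y²), (xyxy²x)] = (y²)·(xyxy²x)·(y²)⁻¹·(xyxy²x)⁻¹.
  (y²) · (xyxy²x) = y²xyxy²x
  (y²xyxy²x) · y = y²xyxy²xy
  (y²xyxy²xy) · (xyxy²x) = yxyxy²xy²

Answer: yxyxy²xy²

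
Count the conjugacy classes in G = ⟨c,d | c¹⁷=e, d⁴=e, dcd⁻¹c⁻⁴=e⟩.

The conjugacy classes (representative and size) are:
  [e] (size 1), [c⁴] (size 4), [c²] (size 4), [c⁵] (size 4), [c¹¹] (size 4), [c⁷d] (size 17), [c³d²] (size 17), [c⁹d³] (size 17).
Class equation: 1 + 4 + 4 + 4 + 4 + 17 + 17 + 17 = 68 = |G|. So G has 8 conjugacy classes.

Answer: 8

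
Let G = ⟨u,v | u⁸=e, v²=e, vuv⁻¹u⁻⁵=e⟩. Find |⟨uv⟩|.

|⟨uv⟩| equals the order of uv. Compute successive powers until reaching e:
  (uv)¹ = uv, (uv)² = u⁶, (uv)³ = u⁷v, (uv)⁴ = u⁴, (uv)⁵ = u⁵v, (uv)⁶ = u², (uv)⁷ = u³v, (uv)⁸ = e.
The smallest positive k with (uv)ᵏ = e is 8, so |⟨uv⟩| = 8.

Answer: 8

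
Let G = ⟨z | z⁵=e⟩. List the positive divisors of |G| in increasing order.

|G| = 5 = 5. By Lagrange's theorem the order of any subgroup divides 5; the divisors of 5 are 1, 5.

Answer: 1, 5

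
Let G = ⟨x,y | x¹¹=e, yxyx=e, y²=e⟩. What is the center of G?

An element z ∈ Z(G) iff z commutes with every generator.
For example e is central: e·x = x = x·e; e·y = y = y·e.
Whereas x ∉ Z(G) since x·y = xy ≠ x¹⁰y = y·x.
Checking each of the 22 elements this way gives Z(G) = {e}, of order 1.

Answer: {e}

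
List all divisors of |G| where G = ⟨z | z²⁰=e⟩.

|G| = 20 = 2² · 5. By Lagrange's theorem the order of any subgroup divides 20; the divisors of 20 are 1, 2, 4, 5, 10, 20.

Answer: 1, 2, 4, 5, 10, 20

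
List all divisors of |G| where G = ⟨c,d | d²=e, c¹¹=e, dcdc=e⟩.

|G| = 22 = 2 · 11. By Lagrange's theorem the order of any subgroup divides 22; the divisors of 22 are 1, 2, 11, 22.

Answer: 1, 2, 11, 22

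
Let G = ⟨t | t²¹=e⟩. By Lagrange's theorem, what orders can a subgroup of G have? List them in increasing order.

|G| = 21 = 3 · 7. By Lagrange's theorem the order of any subgroup divides 21; the divisors of 21 are 1, 3, 7, 21.

Answer: 1, 3, 7, 21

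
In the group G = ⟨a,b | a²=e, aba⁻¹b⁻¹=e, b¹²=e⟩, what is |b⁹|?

Compute successive powers until reaching e:
  (b⁹)¹ = b⁹, (b⁹)² = b⁶, (b⁹)³ = b³, (b⁹)⁴ = e.
The smallest positive k with (b⁹)ᵏ = e is 4.

Answer: 4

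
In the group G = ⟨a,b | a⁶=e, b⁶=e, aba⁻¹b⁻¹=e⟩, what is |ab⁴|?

Compute successive powers until reaching e:
  (ab⁴)¹ = ab⁴, (ab⁴)² = a²b², (ab⁴)³ = a³, (ab⁴)⁴ = a⁴b⁴, (ab⁴)⁵ = a⁵b², (ab⁴)⁶ = e.
The smallest positive k with (ab⁴)ᵏ = e is 6.

Answer: 6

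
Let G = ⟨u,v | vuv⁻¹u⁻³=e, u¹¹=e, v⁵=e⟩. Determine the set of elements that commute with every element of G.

An element z ∈ Z(G) iff z commutes with every generator.
For example e is central: e·u = u = u·e; e·v = v = v·e.
Whereas u ∉ Z(G) since u·v = uv ≠ u³v = v·u.
Checking each of the 55 elements this way gives Z(G) = {e}, of order 1.

Answer: {e}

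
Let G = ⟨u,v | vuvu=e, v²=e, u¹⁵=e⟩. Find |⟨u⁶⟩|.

|⟨u⁶⟩| equals the order of u⁶. Compute successive powers until reaching e:
  (u⁶)¹ = u⁶, (u⁶)² = u¹², (u⁶)³ = u³, (u⁶)⁴ = u⁹, (u⁶)⁵ = e.
The smallest positive k with (u⁶)ᵏ = e is 5, so |⟨u⁶⟩| = 5.

Answer: 5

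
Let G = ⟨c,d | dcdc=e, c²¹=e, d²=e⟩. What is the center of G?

An element z ∈ Z(G) iff z commutes with every generator.
For example e is central: e·c = c = c·e; e·d = d = d·e.
Whereas c ∉ Z(G) since c·d = cd ≠ c²⁰d = d·c.
Checking each of the 42 elements this way gives Z(G) = {e}, of order 1.

Answer: {e}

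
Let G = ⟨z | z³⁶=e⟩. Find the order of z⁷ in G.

Compute successive powers until reaching e:
  (z⁷)¹ = z⁷, (z⁷)² = z¹⁴, (z⁷)³ = z²¹, (z⁷)⁴ = z²⁸, (z⁷)⁵ = z³⁵, (z⁷)⁶ = z⁶, (z⁷)⁷ = z¹³, (z⁷)⁸ = z²⁰, (z⁷)⁹ = z²⁷, (z⁷)¹⁰ = z³⁴, (z⁷)¹¹ = z⁵, (z⁷)¹² = z¹², (z⁷)¹³ = z¹⁹, (z⁷)¹⁴ = z²⁶, (z⁷)¹⁵ = z³³, (z⁷)¹⁶ = z⁴, (z⁷)¹⁷ = z¹¹, (z⁷)¹⁸ = z¹⁸, (z⁷)¹⁹ = z²⁵, (z⁷)²⁰ = z³², (z⁷)²¹ = z³, (z⁷)²² = z¹⁰, (z⁷)²³ = z¹⁷, (z⁷)²⁴ = z²⁴, (z⁷)²⁵ = z³¹, (z⁷)²⁶ = z², (z⁷)²⁷ = z⁹, (z⁷)²⁸ = z¹⁶, (z⁷)²⁹ = z²³, (z⁷)³⁰ = z³⁰, (z⁷)³¹ = z, (z⁷)³² = z⁸, (z⁷)³³ = z¹⁵, (z⁷)³⁴ = z²², (z⁷)³⁵ = z²⁹, (z⁷)³⁶ = e.
The smallest positive k with (z⁷)ᵏ = e is 36.

Answer: 36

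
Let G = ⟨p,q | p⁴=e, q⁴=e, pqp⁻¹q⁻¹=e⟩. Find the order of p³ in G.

Compute successive powers until reaching e:
  (p³)¹ = p³, (p³)² = p², (p³)³ = p, (p³)⁴ = e.
The smallest positive k with (p³)ᵏ = e is 4.

Answer: 4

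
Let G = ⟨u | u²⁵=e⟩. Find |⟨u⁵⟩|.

|⟨u⁵⟩| equals the order of u⁵. Compute successive powers until reaching e:
  (u⁵)¹ = u⁵, (u⁵)² = u¹⁰, (u⁵)³ = u¹⁵, (u⁵)⁴ = u²⁰, (u⁵)⁵ = e.
The smallest positive k with (u⁵)ᵏ = e is 5, so |⟨u⁵⟩| = 5.

Answer: 5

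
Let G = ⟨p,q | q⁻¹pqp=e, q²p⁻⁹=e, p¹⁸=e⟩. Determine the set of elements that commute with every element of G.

An element z ∈ Z(G) iff z commutes with every generator.
For example p⁹ is central: (p⁹)·p = p¹⁰ = p·(p⁹); (p⁹)·q = q⁻¹ = q·(p⁹).
Whereas p ∉ Z(G) since p·q = pq ≠ p⁸q⁻¹ = q·p.
Checking each of the 36 elements this way gives Z(G) = {e, p⁹}, of order 2.

Answer: {e, p⁹}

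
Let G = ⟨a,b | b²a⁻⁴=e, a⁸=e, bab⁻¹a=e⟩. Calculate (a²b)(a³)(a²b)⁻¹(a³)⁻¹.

[(a²b), (a³)] = (a²b)·(a³)·(a²b)⁻¹·(a³)⁻¹.
  (a²b) · (a³) = a³b⁻¹
  (a³b⁻¹) · (a²b⁻¹) = a⁵
  (a⁵) · (a⁵) = a²

Answer: a²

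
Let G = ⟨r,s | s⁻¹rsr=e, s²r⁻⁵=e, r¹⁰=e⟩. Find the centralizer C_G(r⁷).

⟨r⁷⟩ ⊆ C_G(r⁷) since powers of r⁷ commute with r⁷; so |C_G(r⁷)| ≥ |⟨r⁷⟩| = 10.
By orbit–stabilizer, |C_G(r⁷)| = |G| / |conj. class of r⁷| = 20 / 2 = 10.
The 10 elements commuting with r⁷ are {e, r, r², r³, r⁴, r⁵, r⁶, r⁷, r⁸, r⁹}.

Answer: {e, r, r², r³, r⁴, r⁵, r⁶, r⁷, r⁸, r⁹}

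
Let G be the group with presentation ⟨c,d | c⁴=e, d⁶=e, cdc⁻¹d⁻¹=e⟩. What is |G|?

Enumerate words in the generators, reducing via the relations: the distinct elements are
  {c, d, e, cd, c², c³, d², d³, d⁴, d⁵, cd², cd³, cd⁴, cd⁵, c²d, c³d, c²d², c²d³, c²d⁴, c²d⁵, c³d², c³d³, c³d⁴, c³d⁵}.
No further products give new elements, so |G| = 24.

Answer: 24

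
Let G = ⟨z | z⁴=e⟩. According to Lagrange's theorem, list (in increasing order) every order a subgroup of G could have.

|G| = 4 = 2². By Lagrange's theorem the order of any subgroup divides 4; the divisors of 4 are 1, 2, 4.

Answer: 1, 2, 4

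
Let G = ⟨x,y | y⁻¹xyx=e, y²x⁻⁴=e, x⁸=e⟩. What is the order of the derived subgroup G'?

G' = [G, G] is generated by all commutators. The generator-pair commutators are: [x, y] = x².
The subgroup they normally generate is {e, x², x⁴, x⁶}, of order 4.
Check: |G/G'| = 16/4 = 4 is the order of the abelianisation.

Answer: 4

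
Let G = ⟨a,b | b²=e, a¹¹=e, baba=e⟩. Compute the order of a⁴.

Compute successive powers until reaching e:
  (a⁴)¹ = a⁴, (a⁴)² = a⁸, (a⁴)³ = a, (a⁴)⁴ = a⁵, (a⁴)⁵ = a⁹, (a⁴)⁶ = a², (a⁴)⁷ = a⁶, (a⁴)⁸ = a¹⁰, (a⁴)⁹ = a³, (a⁴)¹⁰ = a⁷, (a⁴)¹¹ = e.
The smallest positive k with (a⁴)ᵏ = e is 11.

Answer: 11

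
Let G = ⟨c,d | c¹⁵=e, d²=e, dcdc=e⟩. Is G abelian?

c·d = cd but d·c = c¹⁴d, so c·d ≠ d·c and G is not abelian.

Answer: No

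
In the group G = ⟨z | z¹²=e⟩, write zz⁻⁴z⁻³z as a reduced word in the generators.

Multiply left to right, reducing at each step:
  z · z⁻⁴ = z⁹
  (z⁹) · z⁻³ = z⁶
  (z⁶) · z = z⁷

Answer: z⁷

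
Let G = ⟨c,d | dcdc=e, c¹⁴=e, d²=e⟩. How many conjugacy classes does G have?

The conjugacy classes (representative and size) are:
  [e] (size 1), [c¹³] (size 2), [c²] (size 2), [c³] (size 2), [c¹⁰] (size 2), [c⁵] (size 2), [c⁸] (size 2), [c⁷] (size 1), [c⁶d] (size 7), [c⁹d] (size 7).
Class equation: 1 + 2 + 2 + 2 + 2 + 2 + 2 + 1 + 7 + 7 = 28 = |G|. So G has 10 conjugacy classes.

Answer: 10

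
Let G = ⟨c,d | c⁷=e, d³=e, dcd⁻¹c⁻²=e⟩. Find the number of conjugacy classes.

The conjugacy classes (representative and size) are:
  [e] (size 1), [c²] (size 3), [c⁵] (size 3), [d] (size 7), [d²] (size 7).
Class equation: 1 + 3 + 3 + 7 + 7 = 21 = |G|. So G has 5 conjugacy classes.

Answer: 5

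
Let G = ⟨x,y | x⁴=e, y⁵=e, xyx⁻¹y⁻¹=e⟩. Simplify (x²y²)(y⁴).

Compute (x²y²) · (y⁴) by multiplying left to right and reducing via the relations at each step:
  (x²y²) · y⁴ = x²y

Answer: x²y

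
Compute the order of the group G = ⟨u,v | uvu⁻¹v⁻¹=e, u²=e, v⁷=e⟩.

Enumerate words in the generators, reducing via the relations: the distinct elements are
  {e, u, v, uv, v², v³, v⁴, v⁵, v⁶, uv², uv³, uv⁴, uv⁵, uv⁶}.
No further products give new elements, so |G| = 14.

Answer: 14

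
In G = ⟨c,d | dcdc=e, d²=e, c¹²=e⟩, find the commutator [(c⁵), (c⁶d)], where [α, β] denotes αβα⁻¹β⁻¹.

[(c⁵), (c⁶d)] = (c⁵)·(c⁶d)·(c⁵)⁻¹·(c⁶d)⁻¹.
  (c⁵) · (c⁶d) = c¹¹d
  (c¹¹d) · (c⁷) = c⁴d
  (c⁴d) · (c⁶d) = c¹⁰

Answer: c¹⁰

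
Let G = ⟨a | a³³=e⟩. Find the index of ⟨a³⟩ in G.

First find ord(a³) by computing successive powers:
  (a³)¹ = a³, (a³)² = a⁶, (a³)³ = a⁹, (a³)⁴ = a¹², (a³)⁵ = a¹⁵, (a³)⁶ = a¹⁸, (a³)⁷ = a²¹, (a³)⁸ = a²⁴, (a³)⁹ = a²⁷, (a³)¹⁰ = a³⁰, (a³)¹¹ = e.
So |⟨a³⟩| = ord(a³) = 11. With |G| = 33, by Lagrange [G : ⟨a³⟩] = 33/11 = 3.

Answer: 3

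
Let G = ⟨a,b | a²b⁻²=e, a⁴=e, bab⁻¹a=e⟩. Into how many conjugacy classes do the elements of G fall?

The conjugacy classes (representative and size) are:
  [e] (size 1), [a³] (size 2), [a²] (size 1), [b⁻¹] (size 2), [ab] (size 2).
Class equation: 1 + 2 + 1 + 2 + 2 = 8 = |G|. So G has 5 conjugacy classes.

Answer: 5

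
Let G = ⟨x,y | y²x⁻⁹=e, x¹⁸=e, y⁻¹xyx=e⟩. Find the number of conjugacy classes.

The conjugacy classes (representative and size) are:
  [e] (size 1), [x¹⁷] (size 2), [x¹⁶] (size 2), [x³] (size 2), [x¹⁴] (size 2), [x¹³] (size 2), [x¹²] (size 2), [x¹¹] (size 2), [x¹⁰] (size 2), [x⁹] (size 1), [x⁸y] (size 9), [xy] (size 9).
Class equation: 1 + 2 + 2 + 2 + 2 + 2 + 2 + 2 + 2 + 1 + 9 + 9 = 36 = |G|. So G has 12 conjugacy classes.

Answer: 12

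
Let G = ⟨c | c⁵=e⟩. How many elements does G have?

G is generated by a single element, so G is cyclic. The relator gives c⁵ = e and no smaller power is forced to be e, so the 5 powers {c, e, c², c³, c⁴} are distinct. Hence |G| = 5.

Answer: 5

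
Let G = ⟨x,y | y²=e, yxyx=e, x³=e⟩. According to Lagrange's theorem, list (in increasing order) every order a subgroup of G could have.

|G| = 6 = 2 · 3. By Lagrange's theorem the order of any subgroup divides 6; the divisors of 6 are 1, 2, 3, 6.

Answer: 1, 2, 3, 6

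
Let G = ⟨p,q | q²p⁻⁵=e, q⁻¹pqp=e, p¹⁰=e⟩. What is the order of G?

Enumerate words in the generators, reducing via the relations: the distinct elements are
  {e, p, q, pq, p², p³, p⁴, p⁵, p⁶, p⁷, p⁸, p⁹, p²q, p³q, p⁴q, q⁻¹, pq⁻¹, p²q⁻¹, p³q⁻¹, p⁴q⁻¹}.
No further products give new elements, so |G| = 20.

Answer: 20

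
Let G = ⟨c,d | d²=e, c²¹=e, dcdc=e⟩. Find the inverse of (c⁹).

The order of (c⁹) is 7 (smallest k with (c⁹)ᵏ = e), so (c⁹)⁻¹ = (c⁹)⁶ = c¹².
Check: (c⁹) · (c¹²) → (c⁹) · c¹² = e, giving e as required.

Answer: c¹²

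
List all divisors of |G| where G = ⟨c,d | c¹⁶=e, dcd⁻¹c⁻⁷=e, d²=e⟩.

|G| = 32 = 2⁵. By Lagrange's theorem the order of any subgroup divides 32; the divisors of 32 are 1, 2, 4, 8, 16, 32.

Answer: 1, 2, 4, 8, 16, 32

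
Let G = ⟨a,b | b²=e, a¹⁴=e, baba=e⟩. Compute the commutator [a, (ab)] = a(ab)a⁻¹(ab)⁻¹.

[a, (ab)] = a·(ab)·a⁻¹·(ab)⁻¹.
  a · (ab) = a²b
  (a²b) · (a¹³) = a³b
  (a³b) · (ab) = a²

Answer: a²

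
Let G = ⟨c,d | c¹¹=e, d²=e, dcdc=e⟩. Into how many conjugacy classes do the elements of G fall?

The conjugacy classes (representative and size) are:
  [e] (size 1), [c¹⁰] (size 2), [c²] (size 2), [c³] (size 2), [c⁷] (size 2), [c⁶] (size 2), [c²d] (size 11).
Class equation: 1 + 2 + 2 + 2 + 2 + 2 + 11 = 22 = |G|. So G has 7 conjugacy classes.

Answer: 7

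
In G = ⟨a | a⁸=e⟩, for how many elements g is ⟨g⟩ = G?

G is cyclic of order 8. An element generates G iff its order is 8, and a cyclic group of order 8 has exactly φ(8) = 4 such elements.

Answer: 4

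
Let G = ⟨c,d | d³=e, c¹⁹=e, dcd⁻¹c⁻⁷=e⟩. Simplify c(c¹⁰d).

Compute c · (c¹⁰d) by multiplying left to right and reducing via the relations at each step:
  c · c¹⁰ = c¹¹
  (c¹¹) · d = c¹¹d

Answer: c¹¹d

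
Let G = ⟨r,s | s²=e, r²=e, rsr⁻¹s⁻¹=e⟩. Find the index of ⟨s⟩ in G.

First find ord(s) by computing successive powers:
  s¹ = s, s² = e.
So |⟨s⟩| = ord(s) = 2. With |G| = 4, by Lagrange [G : ⟨s⟩] = 4/2 = 2.

Answer: 2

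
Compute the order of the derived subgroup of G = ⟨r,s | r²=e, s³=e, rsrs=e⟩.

G' = [G, G] is generated by all commutators. The generator-pair commutators are: [r, s] = s.
The subgroup they normally generate is {e, s, s²}, of order 3.
Check: |G/G'| = 6/3 = 2 is the order of the abelianisation.

Answer: 3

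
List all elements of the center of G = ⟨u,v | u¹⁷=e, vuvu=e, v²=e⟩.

An element z ∈ Z(G) iff z commutes with every generator.
For example e is central: e·u = u = u·e; e·v = v = v·e.
Whereas u ∉ Z(G) since u·v = uv ≠ u¹⁶v = v·u.
Checking each of the 34 elements this way gives Z(G) = {e}, of order 1.

Answer: {e}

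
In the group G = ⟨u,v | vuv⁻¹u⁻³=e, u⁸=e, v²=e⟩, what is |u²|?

Compute successive powers until reaching e:
  (u²)¹ = u², (u²)² = u⁴, (u²)³ = u⁶, (u²)⁴ = e.
The smallest positive k with (u²)ᵏ = e is 4.

Answer: 4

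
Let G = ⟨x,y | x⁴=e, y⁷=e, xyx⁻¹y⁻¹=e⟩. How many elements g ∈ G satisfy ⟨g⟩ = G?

G is cyclic of order 28. An element generates G iff its order is 28, and a cyclic group of order 28 has exactly φ(28) = 12 such elements.

Answer: 12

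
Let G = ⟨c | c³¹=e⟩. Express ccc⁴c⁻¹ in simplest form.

Multiply left to right, reducing at each step:
  c · c = c²
  (c²) · c⁴ = c⁶
  (c⁶) · c⁻¹ = c⁵

Answer: c⁵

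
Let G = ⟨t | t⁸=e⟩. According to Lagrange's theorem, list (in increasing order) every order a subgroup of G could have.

|G| = 8 = 2³. By Lagrange's theorem the order of any subgroup divides 8; the divisors of 8 are 1, 2, 4, 8.

Answer: 1, 2, 4, 8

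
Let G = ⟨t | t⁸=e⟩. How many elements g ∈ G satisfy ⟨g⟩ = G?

G is cyclic of order 8. An element generates G iff its order is 8, and a cyclic group of order 8 has exactly φ(8) = 4 such elements.

Answer: 4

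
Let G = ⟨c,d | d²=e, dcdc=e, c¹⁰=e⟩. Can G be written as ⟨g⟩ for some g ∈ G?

Every cyclic group is abelian. But c·d = cd while d·c = c⁹d, so c·d ≠ d·c and G is not abelian. Hence G is not cyclic.

Answer: No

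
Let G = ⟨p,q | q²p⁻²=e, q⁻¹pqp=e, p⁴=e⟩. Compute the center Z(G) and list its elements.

An element z ∈ Z(G) iff z commutes with every generator.
For example p² is central: (p²)·p = p³ = p·(p²); (p²)·q = q⁻¹ = q·(p²).
Whereas p ∉ Z(G) since p·q = pq ≠ pq⁻¹ = q·p.
Checking each of the 8 elements this way gives Z(G) = {e, p²}, of order 2.

Answer: {e, p²}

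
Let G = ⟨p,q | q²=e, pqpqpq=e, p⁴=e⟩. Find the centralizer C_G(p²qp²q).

⟨p²qp²q⟩ ⊆ C_G(p²qp²q) since powers of p²qp²q commute with p²qp²q; so |C_G(p²qp²q)| ≥ |⟨p²qp²q⟩| = 2.
By orbit–stabilizer, |C_G(p²qp²q)| = |G| / |conj. class of p²qp²q| = 24 / 3 = 8.
The 8 elements commuting with p²qp²q are {e, p², q, p²q, qp², qp²q, p²qp², p²qp²q}.

Answer: {e, p², q, p²q, qp², qp²q, p²qp², p²qp²q}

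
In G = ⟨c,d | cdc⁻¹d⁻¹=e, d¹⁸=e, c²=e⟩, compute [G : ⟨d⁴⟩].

First find ord(d⁴) by computing successive powers:
  (d⁴)¹ = d⁴, (d⁴)² = d⁸, (d⁴)³ = d¹², (d⁴)⁴ = d¹⁶, (d⁴)⁵ = d², (d⁴)⁶ = d⁶, (d⁴)⁷ = d¹⁰, (d⁴)⁸ = d¹⁴, (d⁴)⁹ = e.
So |⟨d⁴⟩| = ord(d⁴) = 9. With |G| = 36, by Lagrange [G : ⟨d⁴⟩] = 36/9 = 4.

Answer: 4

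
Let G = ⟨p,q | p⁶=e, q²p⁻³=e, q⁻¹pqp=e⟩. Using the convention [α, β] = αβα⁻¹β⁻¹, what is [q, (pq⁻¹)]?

[q, (pq⁻¹)] = q·(pq⁻¹)·q⁻¹·(pq⁻¹)⁻¹.
  q · (pq⁻¹) = p⁵
  (p⁵) · (q⁻¹) = p²q
  (p²q) · (pq) = p⁴

Answer: p⁴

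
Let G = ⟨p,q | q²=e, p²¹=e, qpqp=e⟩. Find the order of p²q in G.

Compute successive powers until reaching e:
  (p²q)¹ = p²q, (p²q)² = e.
The smallest positive k with (p²q)ᵏ = e is 2.

Answer: 2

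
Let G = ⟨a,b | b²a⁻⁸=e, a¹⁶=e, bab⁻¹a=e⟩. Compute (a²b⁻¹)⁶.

Compute successive powers of (a²b⁻¹), reducing at each step:
  (a²b⁻¹)²: (a²b⁻¹) · a² = b⁻¹;   (b⁻¹) · b⁻¹ = a⁸
  (a²b⁻¹)³: (a⁸) · a² = a¹⁰;   (a¹⁰) · b⁻¹ = a²b
  (a²b⁻¹)⁴: (a²b) · a² = b;   b · b⁻¹ = e
  (a²b⁻¹)⁵: e · a² = a²;   (a²) · b⁻¹ = a²b⁻¹
  (a²b⁻¹)⁶: (a²b⁻¹) · a² = b⁻¹;   (b⁻¹) · b⁻¹ = a⁸

Answer: a⁸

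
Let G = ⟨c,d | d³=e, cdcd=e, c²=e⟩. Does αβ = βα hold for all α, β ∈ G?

c·d = cd but d·c = cd², so c·d ≠ d·c and G is not abelian.

Answer: No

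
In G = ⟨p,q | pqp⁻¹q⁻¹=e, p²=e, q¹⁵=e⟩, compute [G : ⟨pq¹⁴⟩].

First find ord(pq¹⁴) by computing successive powers:
  (pq¹⁴)¹ = pq¹⁴, (pq¹⁴)² = q¹³, (pq¹⁴)³ = pq¹², (pq¹⁴)⁴ = q¹¹, (pq¹⁴)⁵ = pq¹⁰, (pq¹⁴)⁶ = q⁹, (pq¹⁴)⁷ = pq⁸, (pq¹⁴)⁸ = q⁷, (pq¹⁴)⁹ = pq⁶, (pq¹⁴)¹⁰ = q⁵, (pq¹⁴)¹¹ = pq⁴, (pq¹⁴)¹² = q³, (pq¹⁴)¹³ = pq², (pq¹⁴)¹⁴ = q, (pq¹⁴)¹⁵ = p, (pq¹⁴)¹⁶ = q¹⁴, (pq¹⁴)¹⁷ = pq¹³, (pq¹⁴)¹⁸ = q¹², (pq¹⁴)¹⁹ = pq¹¹, (pq¹⁴)²⁰ = q¹⁰, (pq¹⁴)²¹ = pq⁹, (pq¹⁴)²² = q⁸, (pq¹⁴)²³ = pq⁷, (pq¹⁴)²⁴ = q⁶, (pq¹⁴)²⁵ = pq⁵, (pq¹⁴)²⁶ = q⁴, (pq¹⁴)²⁷ = pq³, (pq¹⁴)²⁸ = q², (pq¹⁴)²⁹ = pq, (pq¹⁴)³⁰ = e.
So |⟨pq¹⁴⟩| = ord(pq¹⁴) = 30. With |G| = 30, by Lagrange [G : ⟨pq¹⁴⟩] = 30/30 = 1.

Answer: 1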